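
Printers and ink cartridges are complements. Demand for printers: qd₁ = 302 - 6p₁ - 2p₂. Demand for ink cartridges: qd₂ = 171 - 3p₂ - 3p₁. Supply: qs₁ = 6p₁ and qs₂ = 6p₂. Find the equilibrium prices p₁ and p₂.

p₁ = 396/17, p₂ = 191/17

Market 1: 302 - 6p₁ - 2p₂ = 6p₁ → 12p₁ + 2p₂ = 302.
Market 2: 9p₂ + 3p₁ = 171.
Eliminating p₂: 9×(1) − 2×(2) gives 102p₁ = 2376, so p₁ = 396/17.
Back-substitute into (2): p₂ = (171 − 3×396/17) / 9 = 191/17.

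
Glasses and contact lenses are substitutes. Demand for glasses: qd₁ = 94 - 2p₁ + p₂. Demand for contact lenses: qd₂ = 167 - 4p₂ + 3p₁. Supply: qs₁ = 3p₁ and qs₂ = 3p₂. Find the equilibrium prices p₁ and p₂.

p₁ = 25.78125, p₂ = 34.90625

Market 1: 94 - 2p₁ + p₂ = 3p₁ → 5p₁ - p₂ = 94.
Market 2: 7p₂ - 3p₁ = 167.
Eliminating p₂: 7×(1) + 1×(2) gives 32p₁ = 825, so p₁ = 25.78125.
Back-substitute into (2): p₂ = (167 + 3×25.78125) / 7 = 34.90625.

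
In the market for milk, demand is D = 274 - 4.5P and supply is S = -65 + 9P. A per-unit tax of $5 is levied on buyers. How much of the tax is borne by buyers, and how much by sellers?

Buyers bear 10/3, sellers bear 5/3

Pre-tax equilibrium: P* = 226/9, Q* = 161.
Tax on buyers shifts demand to D = 274 − 4.5(P + 5) = 251.5 - 4.5P.
251.5 - 4.5P = -65 + 9P gives seller price Ps = 211/9; buyers pay Pb = 211/9 + 5 = 256/9.
New quantity: Q = 274 − 4.5(256/9) = 146.
Buyer burden = 256/9 − 226/9 = 10/3; seller burden = 226/9 − 211/9 = 5/3.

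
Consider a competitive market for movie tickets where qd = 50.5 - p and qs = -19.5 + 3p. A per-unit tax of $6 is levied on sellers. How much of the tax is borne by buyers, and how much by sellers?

Buyers bear $4.5, sellers bear $1.5

Pre-tax equilibrium: p* = 17.5, q* = 33.
Tax on sellers shifts supply to qs = -19.5 + 3(p − 6) = -37.5 + 3p.
50.5 - p = -37.5 + 3p gives buyer price pb = 22; sellers receive ps = 22 − 6 = 16.
New quantity: q = 50.5 − 1(22) = 28.5.
Buyer burden = 22 − 17.5 = 4.5; seller burden = 17.5 − 16 = 1.5.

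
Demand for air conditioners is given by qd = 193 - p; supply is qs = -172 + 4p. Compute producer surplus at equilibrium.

Producer surplus = 1800

Equilibrium: 193 - p = -172 + 4p gives p* = 73, q* = 120.
Supply starts at p = 43 (where qs = 0).
PS = ½(73 − 43)(120) = 1800.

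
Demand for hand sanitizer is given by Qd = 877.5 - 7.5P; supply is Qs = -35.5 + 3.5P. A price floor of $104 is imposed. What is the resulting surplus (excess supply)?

Equilibrium price would be P* = 83, so the floor at 104 binds.
At P = 104: Qd = 97.5, Qs = 328.5.
Surplus = 328.5 − 97.5 = 231.

Surplus = 231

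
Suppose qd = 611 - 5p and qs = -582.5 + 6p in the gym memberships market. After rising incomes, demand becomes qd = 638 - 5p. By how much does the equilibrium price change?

Original equilibrium: p* = 108.5, q* = 68.5.
New equilibrium: 638 - 5p = -582.5 + 6p, so 1220.5 = 11p and p' = 2441/22; q' = 638 − 5(2441/22) = 1831/22.
Change in price: 2441/22 − 108.5 = 27/11.

Δp = 27/11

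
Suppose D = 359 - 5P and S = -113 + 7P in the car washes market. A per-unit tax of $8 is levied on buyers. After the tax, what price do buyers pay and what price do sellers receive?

Buyers pay $44, sellers receive $36

Pre-tax equilibrium: P* = 118/3, Q* = 487/3.
Tax on buyers shifts demand to D = 359 − 5(P + 8) = 319 - 5P.
319 - 5P = -113 + 7P gives seller price Ps = 36; buyers pay Pb = 36 + 8 = 44.
New quantity: Q = 359 − 5(44) = 139.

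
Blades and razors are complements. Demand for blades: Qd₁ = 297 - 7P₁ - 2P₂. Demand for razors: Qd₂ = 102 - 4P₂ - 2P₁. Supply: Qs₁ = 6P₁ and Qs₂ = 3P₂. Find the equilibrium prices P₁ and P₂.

P₁ = 625/29, P₂ = 244/29

Market 1: 297 - 7P₁ - 2P₂ = 6P₁ → 13P₁ + 2P₂ = 297.
Market 2: 7P₂ + 2P₁ = 102.
Eliminating P₂: 7×(1) − 2×(2) gives 87P₁ = 1875, so P₁ = 625/29.
Back-substitute into (2): P₂ = (102 − 2×625/29) / 7 = 244/29.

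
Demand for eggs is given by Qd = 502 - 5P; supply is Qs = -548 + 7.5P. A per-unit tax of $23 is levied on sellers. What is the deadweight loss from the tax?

Pre-tax equilibrium: P* = 84, Q* = 82.
Tax on sellers shifts supply to Qs = -548 + 7.5(P − 23) = -720.5 + 7.5P.
502 - 5P = -720.5 + 7.5P gives buyer price Pb = 97.8; sellers receive Ps = 97.8 − 23 = 74.8.
New quantity: Q = 502 − 5(97.8) = 13.
DWL = ½ × 23 × (82 − 13) = 793.5.

Deadweight loss = 793.5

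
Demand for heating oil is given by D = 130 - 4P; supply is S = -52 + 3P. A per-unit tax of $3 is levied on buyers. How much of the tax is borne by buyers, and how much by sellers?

Pre-tax equilibrium: P* = 26, Q* = 26.
Tax on buyers shifts demand to D = 130 − 4(P + 3) = 118 - 4P.
118 - 4P = -52 + 3P gives seller price Ps = 170/7; buyers pay Pb = 170/7 + 3 = 191/7.
New quantity: Q = 130 − 4(191/7) = 146/7.
Buyer burden = 191/7 − 26 = 9/7; seller burden = 26 − 170/7 = 12/7.

Buyers bear 9/7, sellers bear 12/7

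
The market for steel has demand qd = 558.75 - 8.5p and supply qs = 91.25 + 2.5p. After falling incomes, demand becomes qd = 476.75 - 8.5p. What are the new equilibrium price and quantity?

Original equilibrium: p* = 42.5, q* = 197.5.
New equilibrium: 476.75 - 8.5p = 91.25 + 2.5p, so 385.5 = 11p and p' = 771/22; q' = 476.75 − 8.5(771/22) = 3935/22.

p' = 771/22, q' = 3935/22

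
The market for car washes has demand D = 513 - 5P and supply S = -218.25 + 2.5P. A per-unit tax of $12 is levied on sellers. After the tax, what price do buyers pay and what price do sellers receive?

Pre-tax equilibrium: P* = 97.5, Q* = 25.5.
Tax on sellers shifts supply to S = -218.25 + 2.5(P − 12) = -248.25 + 2.5P.
513 - 5P = -248.25 + 2.5P gives buyer price Pb = 101.5; sellers receive Ps = 101.5 − 12 = 89.5.
New quantity: Q = 513 − 5(101.5) = 5.5.

Buyers pay $101.5, sellers receive $89.5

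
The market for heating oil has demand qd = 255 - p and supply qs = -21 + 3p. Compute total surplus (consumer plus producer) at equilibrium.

Total surplus = 23064

Equilibrium: 255 - p = -21 + 3p gives p* = 69, q* = 186.
Demand choke price: p = 255; supply starts at p = 7.
CS = ½(255 − 69)(186) = 17298; PS = ½(69 − 7)(186) = 5766.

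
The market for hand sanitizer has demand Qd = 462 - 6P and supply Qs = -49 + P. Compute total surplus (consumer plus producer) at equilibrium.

Total surplus = 336

Equilibrium: 462 - 6P = -49 + P gives P* = 73, Q* = 24.
Demand choke price: P = 77; supply starts at P = 49.
CS = ½(77 − 73)(24) = 48; PS = ½(73 − 49)(24) = 288.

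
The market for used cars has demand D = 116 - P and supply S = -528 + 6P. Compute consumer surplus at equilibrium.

Consumer surplus = 288

Equilibrium: 116 - P = -528 + 6P gives P* = 92, Q* = 24.
Demand choke price (D = 0): P = 116.
CS = ½(116 − 92)(24) = 288.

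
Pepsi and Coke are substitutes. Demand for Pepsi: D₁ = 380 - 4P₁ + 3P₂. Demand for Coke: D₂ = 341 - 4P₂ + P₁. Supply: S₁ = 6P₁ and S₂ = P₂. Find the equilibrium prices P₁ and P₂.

P₁ = 2923/47, P₂ = 3790/47

Market 1: 380 - 4P₁ + 3P₂ = 6P₁ → 10P₁ - 3P₂ = 380.
Market 2: 5P₂ - P₁ = 341.
Eliminating P₂: 5×(1) + 3×(2) gives 47P₁ = 2923, so P₁ = 2923/47.
Back-substitute into (2): P₂ = (341 + 1×2923/47) / 5 = 3790/47.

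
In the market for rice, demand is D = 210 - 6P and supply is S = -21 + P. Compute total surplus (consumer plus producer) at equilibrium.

Total surplus = 84

Equilibrium: 210 - 6P = -21 + P gives P* = 33, Q* = 12.
Demand choke price: P = 35; supply starts at P = 21.
CS = ½(35 − 33)(12) = 12; PS = ½(33 − 21)(12) = 72.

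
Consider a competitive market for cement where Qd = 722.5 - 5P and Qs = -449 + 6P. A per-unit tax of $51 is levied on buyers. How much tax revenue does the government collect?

Pre-tax equilibrium: P* = 106.5, Q* = 190.
Tax on buyers shifts demand to Qd = 722.5 − 5(P + 51) = 467.5 - 5P.
467.5 - 5P = -449 + 6P gives seller price Ps = 1833/22; buyers pay Pb = 1833/22 + 51 = 2955/22.
New quantity: Q = 722.5 − 5(2955/22) = 560/11.
Revenue = 51 × 560/11 = 28560/11.

Tax revenue = 28560/11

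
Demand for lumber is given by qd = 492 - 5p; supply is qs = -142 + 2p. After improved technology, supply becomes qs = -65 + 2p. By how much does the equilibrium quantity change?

Original equilibrium: p* = 634/7, q* = 274/7.
New equilibrium: 492 - 5p = -65 + 2p, so 557 = 7p and p' = 557/7; q' = 492 − 5(557/7) = 659/7.
Change in quantity: 659/7 − 274/7 = 55.

Δq = 55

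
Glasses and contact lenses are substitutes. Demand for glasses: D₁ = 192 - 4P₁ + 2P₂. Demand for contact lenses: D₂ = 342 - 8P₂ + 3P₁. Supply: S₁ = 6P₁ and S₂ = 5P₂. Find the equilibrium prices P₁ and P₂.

Market 1: 192 - 4P₁ + 2P₂ = 6P₁ → 10P₁ - 2P₂ = 192.
Market 2: 13P₂ - 3P₁ = 342.
Eliminating P₂: 13×(1) + 2×(2) gives 124P₁ = 3180, so P₁ = 795/31.
Back-substitute into (2): P₂ = (342 + 3×795/31) / 13 = 999/31.

P₁ = 795/31, P₂ = 999/31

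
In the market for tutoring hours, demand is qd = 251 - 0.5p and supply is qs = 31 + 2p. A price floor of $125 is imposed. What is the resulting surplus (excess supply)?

Equilibrium price would be p* = 88, so the floor at 125 binds.
At p = 125: qd = 188.5, qs = 281.
Surplus = 281 − 188.5 = 92.5.

Surplus = 92.5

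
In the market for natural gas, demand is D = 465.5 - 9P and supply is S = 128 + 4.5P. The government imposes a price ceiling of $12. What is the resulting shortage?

Shortage = 175.5

Equilibrium price would be P* = 25, so the ceiling at 12 binds.
At P = 12: D = 465.5 − 9(12) = 357.5, S = 128 + 4.5(12) = 182.
Shortage = 357.5 − 182 = 175.5.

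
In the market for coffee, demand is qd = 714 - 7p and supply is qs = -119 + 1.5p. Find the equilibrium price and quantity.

Set qd = qs: 714 - 7p = -119 + 1.5p.
833 = 8.5p, so p* = 98.
q* = 714 − 7(98) = 28.

p* = 98, q* = 28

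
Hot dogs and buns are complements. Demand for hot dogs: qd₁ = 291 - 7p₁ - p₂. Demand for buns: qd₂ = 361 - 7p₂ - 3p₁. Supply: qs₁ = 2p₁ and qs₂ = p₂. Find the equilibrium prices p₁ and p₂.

Market 1: 291 - 7p₁ - p₂ = 2p₁ → 9p₁ + p₂ = 291.
Market 2: 8p₂ + 3p₁ = 361.
Eliminating p₂: 8×(1) − 1×(2) gives 69p₁ = 1967, so p₁ = 1967/69.
Back-substitute into (2): p₂ = (361 − 3×1967/69) / 8 = 792/23.

p₁ = 1967/69, p₂ = 792/23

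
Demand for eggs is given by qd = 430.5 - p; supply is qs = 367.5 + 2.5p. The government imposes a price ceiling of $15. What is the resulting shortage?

Shortage = 10.5

Equilibrium price would be p* = 18, so the ceiling at 15 binds.
At p = 15: qd = 430.5 − 1(15) = 415.5, qs = 367.5 + 2.5(15) = 405.
Shortage = 415.5 − 405 = 10.5.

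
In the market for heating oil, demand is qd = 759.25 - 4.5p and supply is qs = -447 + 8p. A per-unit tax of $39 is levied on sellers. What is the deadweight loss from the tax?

Deadweight loss = 2190.24

Pre-tax equilibrium: p* = 96.5, q* = 325.
Tax on sellers shifts supply to qs = -447 + 8(p − 39) = -759 + 8p.
759.25 - 4.5p = -759 + 8p gives buyer price pb = 121.46; sellers receive ps = 121.46 − 39 = 82.46.
New quantity: q = 759.25 − 4.5(121.46) = 212.68.
DWL = ½ × 39 × (325 − 212.68) = 2190.24.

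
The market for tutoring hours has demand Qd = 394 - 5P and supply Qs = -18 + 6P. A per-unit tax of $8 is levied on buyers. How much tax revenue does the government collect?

Tax revenue = 16272/11

Pre-tax equilibrium: P* = 412/11, Q* = 2274/11.
Tax on buyers shifts demand to Qd = 394 − 5(P + 8) = 354 - 5P.
354 - 5P = -18 + 6P gives seller price Ps = 372/11; buyers pay Pb = 372/11 + 8 = 460/11.
New quantity: Q = 394 − 5(460/11) = 2034/11.
Revenue = 8 × 2034/11 = 16272/11.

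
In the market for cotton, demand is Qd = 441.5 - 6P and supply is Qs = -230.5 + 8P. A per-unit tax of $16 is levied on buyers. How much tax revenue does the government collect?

Tax revenue = 11048/7

Pre-tax equilibrium: P* = 48, Q* = 153.5.
Tax on buyers shifts demand to Qd = 441.5 − 6(P + 16) = 345.5 - 6P.
345.5 - 6P = -230.5 + 8P gives seller price Ps = 288/7; buyers pay Pb = 288/7 + 16 = 400/7.
New quantity: Q = 441.5 − 6(400/7) = 1381/14.
Revenue = 16 × 1381/14 = 11048/7.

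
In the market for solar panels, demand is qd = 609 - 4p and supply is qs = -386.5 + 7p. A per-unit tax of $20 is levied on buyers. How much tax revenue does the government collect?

Tax revenue = 43140/11

Pre-tax equilibrium: p* = 90.5, q* = 247.
Tax on buyers shifts demand to qd = 609 − 4(p + 20) = 529 - 4p.
529 - 4p = -386.5 + 7p gives seller price ps = 1831/22; buyers pay pb = 1831/22 + 20 = 2271/22.
New quantity: q = 609 − 4(2271/22) = 2157/11.
Revenue = 20 × 2157/11 = 43140/11.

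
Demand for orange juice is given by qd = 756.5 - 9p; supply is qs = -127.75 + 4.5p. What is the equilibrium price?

Set qd = qs: 756.5 - 9p = -127.75 + 4.5p.
884.25 = 13.5p, so p* = 65.5.
q* = 756.5 − 9(65.5) = 167.

p* = 65.5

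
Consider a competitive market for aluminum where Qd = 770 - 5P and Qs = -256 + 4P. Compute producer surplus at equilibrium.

Producer surplus = 5000

Equilibrium: 770 - 5P = -256 + 4P gives P* = 114, Q* = 200.
Supply starts at P = 64 (where Qs = 0).
PS = ½(114 − 64)(200) = 5000.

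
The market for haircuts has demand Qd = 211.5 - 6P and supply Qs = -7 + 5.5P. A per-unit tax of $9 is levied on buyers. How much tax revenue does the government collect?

Tax revenue = 29673/46

Pre-tax equilibrium: P* = 19, Q* = 97.5.
Tax on buyers shifts demand to Qd = 211.5 − 6(P + 9) = 157.5 - 6P.
157.5 - 6P = -7 + 5.5P gives seller price Ps = 329/23; buyers pay Pb = 329/23 + 9 = 536/23.
New quantity: Q = 211.5 − 6(536/23) = 3297/46.
Revenue = 9 × 3297/46 = 29673/46.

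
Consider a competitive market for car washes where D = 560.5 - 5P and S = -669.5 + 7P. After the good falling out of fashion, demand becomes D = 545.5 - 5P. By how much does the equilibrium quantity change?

ΔQ = -8.75

Original equilibrium: P* = 102.5, Q* = 48.
New equilibrium: 545.5 - 5P = -669.5 + 7P, so 1215 = 12P and P' = 101.25; Q' = 545.5 − 5(101.25) = 39.25.
Change in quantity: 39.25 − 48 = -8.75.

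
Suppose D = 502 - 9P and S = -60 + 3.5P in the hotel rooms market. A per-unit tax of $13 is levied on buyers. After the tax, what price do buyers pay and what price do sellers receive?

Pre-tax equilibrium: P* = 44.96, Q* = 97.36.
Tax on buyers shifts demand to D = 502 − 9(P + 13) = 385 - 9P.
385 - 9P = -60 + 3.5P gives seller price Ps = 35.6; buyers pay Pb = 35.6 + 13 = 48.6.
New quantity: Q = 502 − 9(48.6) = 64.6.

Buyers pay $48.6, sellers receive $35.6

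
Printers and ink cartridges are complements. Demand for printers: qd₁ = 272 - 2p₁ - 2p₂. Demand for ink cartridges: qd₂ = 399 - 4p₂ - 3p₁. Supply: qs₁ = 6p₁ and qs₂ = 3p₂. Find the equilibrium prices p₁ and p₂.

Market 1: 272 - 2p₁ - 2p₂ = 6p₁ → 8p₁ + 2p₂ = 272.
Market 2: 7p₂ + 3p₁ = 399.
Eliminating p₂: 7×(1) − 2×(2) gives 50p₁ = 1106, so p₁ = 22.12.
Back-substitute into (2): p₂ = (399 − 3×22.12) / 7 = 47.52.

p₁ = 22.12, p₂ = 47.52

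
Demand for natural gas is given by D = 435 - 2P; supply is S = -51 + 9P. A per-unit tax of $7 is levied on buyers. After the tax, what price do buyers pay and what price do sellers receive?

Buyers pay 549/11, sellers receive 472/11

Pre-tax equilibrium: P* = 486/11, Q* = 3813/11.
Tax on buyers shifts demand to D = 435 − 2(P + 7) = 421 - 2P.
421 - 2P = -51 + 9P gives seller price Ps = 472/11; buyers pay Pb = 472/11 + 7 = 549/11.
New quantity: Q = 435 − 2(549/11) = 3687/11.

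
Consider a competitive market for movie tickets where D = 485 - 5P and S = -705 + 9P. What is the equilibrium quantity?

Q* = 60

Set D = S: 485 - 5P = -705 + 9P.
1190 = 14P, so P* = 85.
Q* = 485 − 5(85) = 60.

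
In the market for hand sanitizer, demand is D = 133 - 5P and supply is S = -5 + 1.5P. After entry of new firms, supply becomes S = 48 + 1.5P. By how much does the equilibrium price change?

Original equilibrium: P* = 276/13, Q* = 349/13.
New equilibrium: 133 - 5P = 48 + 1.5P, so 85 = 6.5P and P' = 170/13; Q' = 133 − 5(170/13) = 879/13.
Change in price: 170/13 − 276/13 = -106/13.

ΔP = -106/13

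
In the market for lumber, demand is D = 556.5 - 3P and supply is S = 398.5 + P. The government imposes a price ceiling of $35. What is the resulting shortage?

Shortage = 18

Equilibrium price would be P* = 39.5, so the ceiling at 35 binds.
At P = 35: D = 556.5 − 3(35) = 451.5, S = 398.5 + 1(35) = 433.5.
Shortage = 451.5 − 433.5 = 18.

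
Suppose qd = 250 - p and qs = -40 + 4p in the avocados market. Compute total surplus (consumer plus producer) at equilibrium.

Total surplus = 23040

Equilibrium: 250 - p = -40 + 4p gives p* = 58, q* = 192.
Demand choke price: p = 250; supply starts at p = 10.
CS = ½(250 − 58)(192) = 18432; PS = ½(58 − 10)(192) = 4608.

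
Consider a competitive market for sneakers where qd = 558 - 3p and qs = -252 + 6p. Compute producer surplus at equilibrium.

Equilibrium: 558 - 3p = -252 + 6p gives p* = 90, q* = 288.
Supply starts at p = 42 (where qs = 0).
PS = ½(90 − 42)(288) = 6912.

Producer surplus = 6912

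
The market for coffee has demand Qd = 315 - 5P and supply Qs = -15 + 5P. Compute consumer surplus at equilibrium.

Consumer surplus = 2250

Equilibrium: 315 - 5P = -15 + 5P gives P* = 33, Q* = 150.
Demand choke price (Qd = 0): P = 63.
CS = ½(63 − 33)(150) = 2250.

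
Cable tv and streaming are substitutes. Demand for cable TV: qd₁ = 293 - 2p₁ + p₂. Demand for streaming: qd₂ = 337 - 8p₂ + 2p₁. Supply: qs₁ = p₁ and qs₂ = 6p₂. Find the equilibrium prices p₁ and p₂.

Market 1: 293 - 2p₁ + p₂ = p₁ → 3p₁ - p₂ = 293.
Market 2: 14p₂ - 2p₁ = 337.
Eliminating p₂: 14×(1) + 1×(2) gives 40p₁ = 4439, so p₁ = 110.975.
Back-substitute into (2): p₂ = (337 + 2×110.975) / 14 = 39.925.

p₁ = 110.975, p₂ = 39.925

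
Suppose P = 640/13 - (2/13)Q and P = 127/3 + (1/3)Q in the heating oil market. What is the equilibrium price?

P* = 894/19

Set the two price expressions equal: 640/13 - (2/13)Q = 127/3 + (1/3)Q.
269/39 = (19/39)Q, so Q* = 269/19.
P* = 640/13 − (2/13)(269/19) = 894/19.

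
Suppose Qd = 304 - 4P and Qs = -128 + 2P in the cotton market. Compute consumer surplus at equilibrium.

Equilibrium: 304 - 4P = -128 + 2P gives P* = 72, Q* = 16.
Demand choke price (Qd = 0): P = 76.
CS = ½(76 − 72)(16) = 32.

Consumer surplus = 32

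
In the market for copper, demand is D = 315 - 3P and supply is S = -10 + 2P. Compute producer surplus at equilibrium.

Producer surplus = 3600

Equilibrium: 315 - 3P = -10 + 2P gives P* = 65, Q* = 120.
Supply starts at P = 5 (where S = 0).
PS = ½(65 − 5)(120) = 3600.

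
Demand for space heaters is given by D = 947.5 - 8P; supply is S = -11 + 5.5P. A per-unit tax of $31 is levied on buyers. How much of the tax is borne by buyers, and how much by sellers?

Buyers bear 341/27, sellers bear 496/27

Pre-tax equilibrium: P* = 71, Q* = 379.5.
Tax on buyers shifts demand to D = 947.5 − 8(P + 31) = 699.5 - 8P.
699.5 - 8P = -11 + 5.5P gives seller price Ps = 1421/27; buyers pay Pb = 1421/27 + 31 = 2258/27.
New quantity: Q = 947.5 − 8(2258/27) = 15037/54.
Buyer burden = 2258/27 − 71 = 341/27; seller burden = 71 − 1421/27 = 496/27.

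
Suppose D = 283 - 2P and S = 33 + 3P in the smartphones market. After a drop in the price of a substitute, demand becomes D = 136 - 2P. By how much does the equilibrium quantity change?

ΔQ = -88.2

Original equilibrium: P* = 50, Q* = 183.
New equilibrium: 136 - 2P = 33 + 3P, so 103 = 5P and P' = 20.6; Q' = 136 − 2(20.6) = 94.8.
Change in quantity: 94.8 − 183 = -88.2.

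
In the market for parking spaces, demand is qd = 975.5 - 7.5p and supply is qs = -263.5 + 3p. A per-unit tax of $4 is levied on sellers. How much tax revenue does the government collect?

Pre-tax equilibrium: p* = 118, q* = 90.5.
Tax on sellers shifts supply to qs = -263.5 + 3(p − 4) = -275.5 + 3p.
975.5 - 7.5p = -275.5 + 3p gives buyer price pb = 834/7; sellers receive ps = 834/7 − 4 = 806/7.
New quantity: q = 975.5 − 7.5(834/7) = 1147/14.
Revenue = 4 × 1147/14 = 2294/7.

Tax revenue = 2294/7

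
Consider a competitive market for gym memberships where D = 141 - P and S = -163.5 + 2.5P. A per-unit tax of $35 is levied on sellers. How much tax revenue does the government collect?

Pre-tax equilibrium: P* = 87, Q* = 54.
Tax on sellers shifts supply to S = -163.5 + 2.5(P − 35) = -251 + 2.5P.
141 - P = -251 + 2.5P gives buyer price Pb = 112; sellers receive Ps = 112 − 35 = 77.
New quantity: Q = 141 − 1(112) = 29.
Revenue = 35 × 29 = 1015.

Tax revenue = 1015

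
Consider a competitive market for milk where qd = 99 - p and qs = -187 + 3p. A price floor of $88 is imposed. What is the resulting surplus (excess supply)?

Equilibrium price would be p* = 71.5, so the floor at 88 binds.
At p = 88: qd = 11, qs = 77.
Surplus = 77 − 11 = 66.

Surplus = 66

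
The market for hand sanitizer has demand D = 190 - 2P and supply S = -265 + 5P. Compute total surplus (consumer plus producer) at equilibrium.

Total surplus = 1260

Equilibrium: 190 - 2P = -265 + 5P gives P* = 65, Q* = 60.
Demand choke price: P = 95; supply starts at P = 53.
CS = ½(95 − 65)(60) = 900; PS = ½(65 − 53)(60) = 360.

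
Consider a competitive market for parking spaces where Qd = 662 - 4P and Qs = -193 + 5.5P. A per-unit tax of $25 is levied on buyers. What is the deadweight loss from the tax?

Pre-tax equilibrium: P* = 90, Q* = 302.
Tax on buyers shifts demand to Qd = 662 − 4(P + 25) = 562 - 4P.
562 - 4P = -193 + 5.5P gives seller price Ps = 1510/19; buyers pay Pb = 1510/19 + 25 = 1985/19.
New quantity: Q = 662 − 4(1985/19) = 4638/19.
DWL = ½ × 25 × (302 − 4638/19) = 13750/19.

Deadweight loss = 13750/19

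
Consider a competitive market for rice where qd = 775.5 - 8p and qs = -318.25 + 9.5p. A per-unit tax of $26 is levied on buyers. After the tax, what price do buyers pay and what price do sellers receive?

Pre-tax equilibrium: p* = 62.5, q* = 275.5.
Tax on buyers shifts demand to qd = 775.5 − 8(p + 26) = 567.5 - 8p.
567.5 - 8p = -318.25 + 9.5p gives seller price ps = 3543/70; buyers pay pb = 3543/70 + 26 = 5363/70.
New quantity: q = 775.5 − 8(5363/70) = 11381/70.

Buyers pay 5363/70, sellers receive 3543/70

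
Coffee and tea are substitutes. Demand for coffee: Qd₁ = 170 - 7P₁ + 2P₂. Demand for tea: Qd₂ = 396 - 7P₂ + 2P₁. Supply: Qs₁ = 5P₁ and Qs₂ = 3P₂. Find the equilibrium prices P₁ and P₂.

Market 1: 170 - 7P₁ + 2P₂ = 5P₁ → 12P₁ - 2P₂ = 170.
Market 2: 10P₂ - 2P₁ = 396.
Eliminating P₂: 10×(1) + 2×(2) gives 116P₁ = 2492, so P₁ = 623/29.
Back-substitute into (2): P₂ = (396 + 2×623/29) / 10 = 1273/29.

P₁ = 623/29, P₂ = 1273/29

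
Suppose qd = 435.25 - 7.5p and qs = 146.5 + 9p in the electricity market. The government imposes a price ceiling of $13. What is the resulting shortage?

Equilibrium price would be p* = 17.5, so the ceiling at 13 binds.
At p = 13: qd = 435.25 − 7.5(13) = 337.75, qs = 146.5 + 9(13) = 263.5.
Shortage = 337.75 − 263.5 = 74.25.

Shortage = 74.25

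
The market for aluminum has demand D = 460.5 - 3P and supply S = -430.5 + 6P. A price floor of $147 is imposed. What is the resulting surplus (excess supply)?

Equilibrium price would be P* = 99, so the floor at 147 binds.
At P = 147: D = 19.5, S = 451.5.
Surplus = 451.5 − 19.5 = 432.

Surplus = 432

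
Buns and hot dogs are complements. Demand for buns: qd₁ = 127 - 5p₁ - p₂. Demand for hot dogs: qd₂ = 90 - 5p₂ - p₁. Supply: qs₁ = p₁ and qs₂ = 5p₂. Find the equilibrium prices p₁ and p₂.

Market 1: 127 - 5p₁ - p₂ = p₁ → 6p₁ + p₂ = 127.
Market 2: 10p₂ + p₁ = 90.
Eliminating p₂: 10×(1) − 1×(2) gives 59p₁ = 1180, so p₁ = 20.
Back-substitute into (2): p₂ = (90 − 1×20) / 10 = 7.

p₁ = 20, p₂ = 7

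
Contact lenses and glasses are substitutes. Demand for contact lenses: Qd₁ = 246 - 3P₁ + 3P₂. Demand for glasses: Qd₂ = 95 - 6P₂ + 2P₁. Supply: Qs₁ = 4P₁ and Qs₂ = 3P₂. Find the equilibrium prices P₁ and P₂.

P₁ = 833/19, P₂ = 1157/57

Market 1: 246 - 3P₁ + 3P₂ = 4P₁ → 7P₁ - 3P₂ = 246.
Market 2: 9P₂ - 2P₁ = 95.
Eliminating P₂: 9×(1) + 3×(2) gives 57P₁ = 2499, so P₁ = 833/19.
Back-substitute into (2): P₂ = (95 + 2×833/19) / 9 = 1157/57.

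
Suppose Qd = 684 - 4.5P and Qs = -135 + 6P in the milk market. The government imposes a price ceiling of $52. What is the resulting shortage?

Shortage = 273

Equilibrium price would be P* = 78, so the ceiling at 52 binds.
At P = 52: Qd = 684 − 4.5(52) = 450, Qs = -135 + 6(52) = 177.
Shortage = 450 − 177 = 273.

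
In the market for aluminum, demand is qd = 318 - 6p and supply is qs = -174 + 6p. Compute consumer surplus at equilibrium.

Equilibrium: 318 - 6p = -174 + 6p gives p* = 41, q* = 72.
Demand choke price (qd = 0): p = 53.
CS = ½(53 − 41)(72) = 432.

Consumer surplus = 432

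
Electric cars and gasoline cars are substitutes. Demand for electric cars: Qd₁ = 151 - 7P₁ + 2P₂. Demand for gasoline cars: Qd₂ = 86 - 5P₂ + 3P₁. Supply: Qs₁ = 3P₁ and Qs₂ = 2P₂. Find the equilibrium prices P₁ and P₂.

Market 1: 151 - 7P₁ + 2P₂ = 3P₁ → 10P₁ - 2P₂ = 151.
Market 2: 7P₂ - 3P₁ = 86.
Eliminating P₂: 7×(1) + 2×(2) gives 64P₁ = 1229, so P₁ = 19.203125.
Back-substitute into (2): P₂ = (86 + 3×19.203125) / 7 = 20.515625.

P₁ = 19.203125, P₂ = 20.515625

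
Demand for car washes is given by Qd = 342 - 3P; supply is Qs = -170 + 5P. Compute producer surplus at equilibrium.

Producer surplus = 2250

Equilibrium: 342 - 3P = -170 + 5P gives P* = 64, Q* = 150.
Supply starts at P = 34 (where Qs = 0).
PS = ½(64 − 34)(150) = 2250.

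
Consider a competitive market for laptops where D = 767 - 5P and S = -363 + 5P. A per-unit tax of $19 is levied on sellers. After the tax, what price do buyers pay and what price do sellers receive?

Pre-tax equilibrium: P* = 113, Q* = 202.
Tax on sellers shifts supply to S = -363 + 5(P − 19) = -458 + 5P.
767 - 5P = -458 + 5P gives buyer price Pb = 122.5; sellers receive Ps = 122.5 − 19 = 103.5.
New quantity: Q = 767 − 5(122.5) = 154.5.

Buyers pay $122.5, sellers receive $103.5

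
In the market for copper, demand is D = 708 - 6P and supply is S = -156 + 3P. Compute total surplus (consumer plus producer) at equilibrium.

Equilibrium: 708 - 6P = -156 + 3P gives P* = 96, Q* = 132.
Demand choke price: P = 118; supply starts at P = 52.
CS = ½(118 − 96)(132) = 1452; PS = ½(96 − 52)(132) = 2904.

Total surplus = 4356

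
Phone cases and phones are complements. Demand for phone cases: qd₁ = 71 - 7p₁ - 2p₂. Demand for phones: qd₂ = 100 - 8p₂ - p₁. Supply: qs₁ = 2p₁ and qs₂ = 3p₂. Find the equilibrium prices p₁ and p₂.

p₁ = 581/97, p₂ = 829/97

Market 1: 71 - 7p₁ - 2p₂ = 2p₁ → 9p₁ + 2p₂ = 71.
Market 2: 11p₂ + p₁ = 100.
Eliminating p₂: 11×(1) − 2×(2) gives 97p₁ = 581, so p₁ = 581/97.
Back-substitute into (2): p₂ = (100 − 1×581/97) / 11 = 829/97.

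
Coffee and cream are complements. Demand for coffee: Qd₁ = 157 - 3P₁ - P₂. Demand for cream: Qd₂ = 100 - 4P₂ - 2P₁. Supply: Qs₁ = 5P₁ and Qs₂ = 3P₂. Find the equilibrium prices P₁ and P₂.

Market 1: 157 - 3P₁ - P₂ = 5P₁ → 8P₁ + P₂ = 157.
Market 2: 7P₂ + 2P₁ = 100.
Eliminating P₂: 7×(1) − 1×(2) gives 54P₁ = 999, so P₁ = 18.5.
Back-substitute into (2): P₂ = (100 − 2×18.5) / 7 = 9.

P₁ = 18.5, P₂ = 9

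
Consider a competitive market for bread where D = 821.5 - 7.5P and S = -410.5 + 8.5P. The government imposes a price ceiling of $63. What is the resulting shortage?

Shortage = 224

Equilibrium price would be P* = 77, so the ceiling at 63 binds.
At P = 63: D = 821.5 − 7.5(63) = 349, S = -410.5 + 8.5(63) = 125.
Shortage = 349 − 125 = 224.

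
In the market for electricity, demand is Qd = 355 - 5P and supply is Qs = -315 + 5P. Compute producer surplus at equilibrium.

Equilibrium: 355 - 5P = -315 + 5P gives P* = 67, Q* = 20.
Supply starts at P = 63 (where Qs = 0).
PS = ½(67 − 63)(20) = 40.

Producer surplus = 40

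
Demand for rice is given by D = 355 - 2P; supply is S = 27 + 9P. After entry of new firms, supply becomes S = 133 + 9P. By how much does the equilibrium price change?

ΔP = -106/11

Original equilibrium: P* = 328/11, Q* = 3249/11.
New equilibrium: 355 - 2P = 133 + 9P, so 222 = 11P and P' = 222/11; Q' = 355 − 2(222/11) = 3461/11.
Change in price: 222/11 − 328/11 = -106/11.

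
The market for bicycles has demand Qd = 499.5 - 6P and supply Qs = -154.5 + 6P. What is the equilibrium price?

Set Qd = Qs: 499.5 - 6P = -154.5 + 6P.
654 = 12P, so P* = 54.5.
Q* = 499.5 − 6(54.5) = 172.5.

P* = 54.5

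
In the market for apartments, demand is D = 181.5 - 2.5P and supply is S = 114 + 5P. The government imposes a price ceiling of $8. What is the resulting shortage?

Shortage = 7.5

Equilibrium price would be P* = 9, so the ceiling at 8 binds.
At P = 8: D = 181.5 − 2.5(8) = 161.5, S = 114 + 5(8) = 154.
Shortage = 161.5 − 154 = 7.5.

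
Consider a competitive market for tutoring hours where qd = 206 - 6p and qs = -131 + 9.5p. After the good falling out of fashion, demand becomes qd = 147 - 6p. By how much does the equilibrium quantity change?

Original equilibrium: p* = 674/31, q* = 2342/31.
New equilibrium: 147 - 6p = -131 + 9.5p, so 278 = 15.5p and p' = 556/31; q' = 147 − 6(556/31) = 1221/31.
Change in quantity: 1221/31 − 2342/31 = -1121/31.

Δq = -1121/31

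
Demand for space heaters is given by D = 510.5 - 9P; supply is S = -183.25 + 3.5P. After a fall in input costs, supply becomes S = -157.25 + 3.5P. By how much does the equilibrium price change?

ΔP = -2.08

Original equilibrium: P* = 55.5, Q* = 11.
New equilibrium: 510.5 - 9P = -157.25 + 3.5P, so 667.75 = 12.5P and P' = 53.42; Q' = 510.5 − 9(53.42) = 29.72.
Change in price: 53.42 − 55.5 = -2.08.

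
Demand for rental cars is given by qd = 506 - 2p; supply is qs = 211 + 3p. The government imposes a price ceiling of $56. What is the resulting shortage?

Equilibrium price would be p* = 59, so the ceiling at 56 binds.
At p = 56: qd = 506 − 2(56) = 394, qs = 211 + 3(56) = 379.
Shortage = 394 − 379 = 15.

Shortage = 15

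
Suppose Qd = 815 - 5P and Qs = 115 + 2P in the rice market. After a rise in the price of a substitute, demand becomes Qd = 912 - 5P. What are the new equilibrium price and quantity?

P' = 797/7, Q' = 2399/7

Original equilibrium: P* = 100, Q* = 315.
New equilibrium: 912 - 5P = 115 + 2P, so 797 = 7P and P' = 797/7; Q' = 912 − 5(797/7) = 2399/7.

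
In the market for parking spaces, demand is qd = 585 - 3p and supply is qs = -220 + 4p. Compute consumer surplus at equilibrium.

Equilibrium: 585 - 3p = -220 + 4p gives p* = 115, q* = 240.
Demand choke price (qd = 0): p = 195.
CS = ½(195 − 115)(240) = 9600.

Consumer surplus = 9600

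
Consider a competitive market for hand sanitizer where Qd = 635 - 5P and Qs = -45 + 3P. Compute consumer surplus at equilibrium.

Consumer surplus = 4410

Equilibrium: 635 - 5P = -45 + 3P gives P* = 85, Q* = 210.
Demand choke price (Qd = 0): P = 127.
CS = ½(127 − 85)(210) = 4410.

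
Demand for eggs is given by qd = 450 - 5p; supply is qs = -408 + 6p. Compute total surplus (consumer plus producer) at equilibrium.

Total surplus = 660

Equilibrium: 450 - 5p = -408 + 6p gives p* = 78, q* = 60.
Demand choke price: p = 90; supply starts at p = 68.
CS = ½(90 − 78)(60) = 360; PS = ½(78 − 68)(60) = 300.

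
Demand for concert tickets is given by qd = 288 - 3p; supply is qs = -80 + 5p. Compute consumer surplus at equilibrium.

Equilibrium: 288 - 3p = -80 + 5p gives p* = 46, q* = 150.
Demand choke price (qd = 0): p = 96.
CS = ½(96 − 46)(150) = 3750.

Consumer surplus = 3750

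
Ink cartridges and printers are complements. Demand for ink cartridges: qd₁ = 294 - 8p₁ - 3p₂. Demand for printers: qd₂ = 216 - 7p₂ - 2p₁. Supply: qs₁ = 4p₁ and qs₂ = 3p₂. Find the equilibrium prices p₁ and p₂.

Market 1: 294 - 8p₁ - 3p₂ = 4p₁ → 12p₁ + 3p₂ = 294.
Market 2: 10p₂ + 2p₁ = 216.
Eliminating p₂: 10×(1) − 3×(2) gives 114p₁ = 2292, so p₁ = 382/19.
Back-substitute into (2): p₂ = (216 − 2×382/19) / 10 = 334/19.

p₁ = 382/19, p₂ = 334/19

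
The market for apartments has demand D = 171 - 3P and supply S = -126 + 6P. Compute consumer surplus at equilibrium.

Equilibrium: 171 - 3P = -126 + 6P gives P* = 33, Q* = 72.
Demand choke price (D = 0): P = 57.
CS = ½(57 − 33)(72) = 864.

Consumer surplus = 864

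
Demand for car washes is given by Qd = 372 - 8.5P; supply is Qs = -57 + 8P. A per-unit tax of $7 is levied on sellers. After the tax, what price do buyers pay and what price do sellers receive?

Buyers pay 970/33, sellers receive 739/33

Pre-tax equilibrium: P* = 26, Q* = 151.
Tax on sellers shifts supply to Qs = -57 + 8(P − 7) = -113 + 8P.
372 - 8.5P = -113 + 8P gives buyer price Pb = 970/33; sellers receive Ps = 970/33 − 7 = 739/33.
New quantity: Q = 372 − 8.5(970/33) = 4031/33.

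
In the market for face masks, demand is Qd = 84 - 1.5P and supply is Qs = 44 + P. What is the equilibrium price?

Set Qd = Qs: 84 - 1.5P = 44 + P.
40 = 2.5P, so P* = 16.
Q* = 84 − 1.5(16) = 60.

P* = 16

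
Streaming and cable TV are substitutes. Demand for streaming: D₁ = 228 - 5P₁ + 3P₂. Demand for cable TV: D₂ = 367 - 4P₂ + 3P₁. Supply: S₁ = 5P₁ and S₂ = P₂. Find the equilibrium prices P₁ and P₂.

P₁ = 2241/41, P₂ = 4354/41

Market 1: 228 - 5P₁ + 3P₂ = 5P₁ → 10P₁ - 3P₂ = 228.
Market 2: 5P₂ - 3P₁ = 367.
Eliminating P₂: 5×(1) + 3×(2) gives 41P₁ = 2241, so P₁ = 2241/41.
Back-substitute into (2): P₂ = (367 + 3×2241/41) / 5 = 4354/41.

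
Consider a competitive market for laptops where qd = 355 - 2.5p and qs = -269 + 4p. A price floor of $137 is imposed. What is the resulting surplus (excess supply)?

Surplus = 266.5

Equilibrium price would be p* = 96, so the floor at 137 binds.
At p = 137: qd = 12.5, qs = 279.
Surplus = 279 − 12.5 = 266.5.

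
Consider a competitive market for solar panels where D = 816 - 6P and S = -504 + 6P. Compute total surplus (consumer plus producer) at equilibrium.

Equilibrium: 816 - 6P = -504 + 6P gives P* = 110, Q* = 156.
Demand choke price: P = 136; supply starts at P = 84.
CS = ½(136 − 110)(156) = 2028; PS = ½(110 − 84)(156) = 2028.

Total surplus = 4056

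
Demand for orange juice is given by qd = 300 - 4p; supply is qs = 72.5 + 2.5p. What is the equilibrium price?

Set qd = qs: 300 - 4p = 72.5 + 2.5p.
227.5 = 6.5p, so p* = 35.
q* = 300 − 4(35) = 160.

p* = 35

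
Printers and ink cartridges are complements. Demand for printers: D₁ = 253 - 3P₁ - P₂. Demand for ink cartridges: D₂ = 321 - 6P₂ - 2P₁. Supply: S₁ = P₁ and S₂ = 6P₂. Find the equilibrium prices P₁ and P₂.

P₁ = 2715/46, P₂ = 389/23

Market 1: 253 - 3P₁ - P₂ = P₁ → 4P₁ + P₂ = 253.
Market 2: 12P₂ + 2P₁ = 321.
Eliminating P₂: 12×(1) − 1×(2) gives 46P₁ = 2715, so P₁ = 2715/46.
Back-substitute into (2): P₂ = (321 − 2×2715/46) / 12 = 389/23.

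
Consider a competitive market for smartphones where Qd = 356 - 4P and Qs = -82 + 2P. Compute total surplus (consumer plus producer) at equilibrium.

Equilibrium: 356 - 4P = -82 + 2P gives P* = 73, Q* = 64.
Demand choke price: P = 89; supply starts at P = 41.
CS = ½(89 − 73)(64) = 512; PS = ½(73 − 41)(64) = 1024.

Total surplus = 1536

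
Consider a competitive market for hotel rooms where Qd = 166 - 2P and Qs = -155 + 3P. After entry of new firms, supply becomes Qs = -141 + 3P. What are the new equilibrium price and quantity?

P' = 61.4, Q' = 43.2

Original equilibrium: P* = 64.2, Q* = 37.6.
New equilibrium: 166 - 2P = -141 + 3P, so 307 = 5P and P' = 61.4; Q' = 166 − 2(61.4) = 43.2.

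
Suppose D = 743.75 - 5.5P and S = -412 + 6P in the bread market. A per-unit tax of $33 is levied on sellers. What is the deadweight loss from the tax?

Deadweight loss = 35937/23

Pre-tax equilibrium: P* = 100.5, Q* = 191.
Tax on sellers shifts supply to S = -412 + 6(P − 33) = -610 + 6P.
743.75 - 5.5P = -610 + 6P gives buyer price Pb = 5415/46; sellers receive Ps = 5415/46 − 33 = 3897/46.
New quantity: Q = 743.75 − 5.5(5415/46) = 2215/23.
DWL = ½ × 33 × (191 − 2215/23) = 35937/23.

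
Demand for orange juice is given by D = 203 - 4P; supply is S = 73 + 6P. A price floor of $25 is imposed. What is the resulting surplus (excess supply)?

Surplus = 120

Equilibrium price would be P* = 13, so the floor at 25 binds.
At P = 25: D = 103, S = 223.
Surplus = 223 − 103 = 120.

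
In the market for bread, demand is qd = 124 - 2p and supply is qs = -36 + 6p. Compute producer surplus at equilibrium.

Producer surplus = 588

Equilibrium: 124 - 2p = -36 + 6p gives p* = 20, q* = 84.
Supply starts at p = 6 (where qs = 0).
PS = ½(20 − 6)(84) = 588.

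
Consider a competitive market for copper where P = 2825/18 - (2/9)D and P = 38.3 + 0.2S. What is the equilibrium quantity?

Set the two price expressions equal: 2825/18 - (2/9)Q = 38.3 + 0.2Q.
5339/45 = (19/45)Q, so Q* = 281.
P* = 2825/18 − (2/9)(281) = 94.5.

Q* = 281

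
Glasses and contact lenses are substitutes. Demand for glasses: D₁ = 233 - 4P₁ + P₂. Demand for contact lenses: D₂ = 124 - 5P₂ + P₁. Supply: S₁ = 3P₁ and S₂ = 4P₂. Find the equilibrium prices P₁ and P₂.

Market 1: 233 - 4P₁ + P₂ = 3P₁ → 7P₁ - P₂ = 233.
Market 2: 9P₂ - P₁ = 124.
Eliminating P₂: 9×(1) + 1×(2) gives 62P₁ = 2221, so P₁ = 2221/62.
Back-substitute into (2): P₂ = (124 + 1×2221/62) / 9 = 1101/62.

P₁ = 2221/62, P₂ = 1101/62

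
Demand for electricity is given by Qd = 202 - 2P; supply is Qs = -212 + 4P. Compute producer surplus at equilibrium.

Equilibrium: 202 - 2P = -212 + 4P gives P* = 69, Q* = 64.
Supply starts at P = 53 (where Qs = 0).
PS = ½(69 − 53)(64) = 512.

Producer surplus = 512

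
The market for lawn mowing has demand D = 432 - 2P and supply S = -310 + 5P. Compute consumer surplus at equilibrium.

Consumer surplus = 12100

Equilibrium: 432 - 2P = -310 + 5P gives P* = 106, Q* = 220.
Demand choke price (D = 0): P = 216.
CS = ½(216 − 106)(220) = 12100.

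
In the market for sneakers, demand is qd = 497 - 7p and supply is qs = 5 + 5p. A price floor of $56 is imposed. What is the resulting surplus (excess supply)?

Equilibrium price would be p* = 41, so the floor at 56 binds.
At p = 56: qd = 105, qs = 285.
Surplus = 285 − 105 = 180.

Surplus = 180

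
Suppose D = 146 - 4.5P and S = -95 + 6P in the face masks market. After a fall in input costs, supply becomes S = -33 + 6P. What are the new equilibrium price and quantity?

P' = 358/21, Q' = 485/7

Original equilibrium: P* = 482/21, Q* = 299/7.
New equilibrium: 146 - 4.5P = -33 + 6P, so 179 = 10.5P and P' = 358/21; Q' = 146 − 4.5(358/21) = 485/7.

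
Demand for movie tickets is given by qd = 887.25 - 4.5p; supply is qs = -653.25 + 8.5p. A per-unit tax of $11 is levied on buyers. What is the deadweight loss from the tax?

Deadweight loss = 18513/104

Pre-tax equilibrium: p* = 118.5, q* = 354.
Tax on buyers shifts demand to qd = 887.25 − 4.5(p + 11) = 837.75 - 4.5p.
837.75 - 4.5p = -653.25 + 8.5p gives seller price ps = 1491/13; buyers pay pb = 1491/13 + 11 = 1634/13.
New quantity: q = 887.25 − 4.5(1634/13) = 16725/52.
DWL = ½ × 11 × (354 − 16725/52) = 18513/104.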